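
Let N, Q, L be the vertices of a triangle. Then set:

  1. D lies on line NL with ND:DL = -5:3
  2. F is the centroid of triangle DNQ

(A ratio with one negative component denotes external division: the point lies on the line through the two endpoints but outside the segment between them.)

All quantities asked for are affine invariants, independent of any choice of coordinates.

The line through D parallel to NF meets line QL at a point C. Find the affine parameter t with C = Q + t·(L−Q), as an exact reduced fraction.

Set N = (0, 0), Q = (1, 0), L = (0, 1); any affine frame gives the same invariant.
1. D lies on line NL with ND:DL = -5:3 ⇒ D = (0, 5/2)
2. F is the centroid of triangle DNQ ⇒ F = (1/3, 5/6)
through D parallel to NF: direction (1/3, 5/6); meets QL at C = (-3/7, 10/7)
C = Q + t·(L−Q) with t = 10/7

t = 10/7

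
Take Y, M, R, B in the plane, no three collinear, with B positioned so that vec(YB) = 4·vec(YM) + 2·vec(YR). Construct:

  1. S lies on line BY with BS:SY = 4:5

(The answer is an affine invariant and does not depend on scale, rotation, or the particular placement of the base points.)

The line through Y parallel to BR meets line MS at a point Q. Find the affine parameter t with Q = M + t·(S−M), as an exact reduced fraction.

t = 9/29

Set Y = (0, 0), M = (1, 0), R = (0, 1), B = (4, 2); any affine frame gives the same invariant.
1. S lies on line BY with BS:SY = 4:5 ⇒ S = (20/9, 10/9)
through Y parallel to BR: direction (-4, -1); meets MS at Q = (40/29, 10/29)
Q = M + t·(S−M) with t = 9/29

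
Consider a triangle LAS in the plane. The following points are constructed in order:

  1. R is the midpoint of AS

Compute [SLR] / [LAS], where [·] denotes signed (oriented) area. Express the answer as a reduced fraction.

[SLR]:[LAS] = 1/2

Assign L = (0, 0), A = (1, 0), S = (0, 1) — the answer is frame-independent, so this choice is without loss of generality.
1. R is the midpoint of AS ⇒ R = (1/2, 1/2)
2·[SLR] = 1/2, 2·[LAS] = 1
[SLR]:[LAS] = 1/2:1 = 1/2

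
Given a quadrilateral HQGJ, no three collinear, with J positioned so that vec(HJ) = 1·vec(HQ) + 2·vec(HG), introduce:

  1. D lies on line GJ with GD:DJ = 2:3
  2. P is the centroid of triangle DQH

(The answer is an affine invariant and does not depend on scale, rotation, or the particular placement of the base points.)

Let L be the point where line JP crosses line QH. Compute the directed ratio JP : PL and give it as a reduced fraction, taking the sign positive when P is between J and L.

Set H = (0, 0), Q = (1, 0), G = (0, 1), J = (1, 2); any affine frame gives the same invariant.
1. D lies on line GJ with GD:DJ = 2:3 ⇒ D = (2/5, 7/5)
2. P is the centroid of triangle DQH ⇒ P = (7/15, 7/15)
line JP meets QH at L = (7/23, 0)
P = J + t·(L−J) with t = 23/30, so JP:PL = 23/30:7/30

JP:PL = 23/7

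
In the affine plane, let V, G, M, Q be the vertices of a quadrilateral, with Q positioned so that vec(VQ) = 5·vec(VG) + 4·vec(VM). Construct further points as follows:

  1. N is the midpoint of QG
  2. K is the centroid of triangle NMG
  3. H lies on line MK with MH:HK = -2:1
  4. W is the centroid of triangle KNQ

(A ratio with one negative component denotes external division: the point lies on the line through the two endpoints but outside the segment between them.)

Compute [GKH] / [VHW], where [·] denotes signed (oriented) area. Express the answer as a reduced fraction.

[GKH]:[VHW] = -3/7

Set V = (0, 0), G = (1, 0), M = (0, 1), Q = (5, 4); any affine frame gives the same invariant.
1. N is the midpoint of QG ⇒ N = (3, 2)
2. K is the centroid of triangle NMG ⇒ K = (4/3, 1)
3. H lies on line MK with MH:HK = -2:1 ⇒ H = (8/3, 1)
4. W is the centroid of triangle KNQ ⇒ W = (28/9, 7/3)
2·[GKH] = -4/3, 2·[VHW] = 28/9
[GKH]:[VHW] = -4/3:28/9 = -3/7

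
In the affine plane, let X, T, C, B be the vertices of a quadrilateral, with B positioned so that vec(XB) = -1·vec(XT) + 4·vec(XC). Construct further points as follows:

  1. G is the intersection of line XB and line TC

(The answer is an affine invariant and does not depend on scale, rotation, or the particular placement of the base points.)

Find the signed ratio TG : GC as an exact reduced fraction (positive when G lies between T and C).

Choose coordinates X = (0, 0), T = (1, 0), C = (0, 1), B = (-1, 4).
1. G is the intersection of line XB and line TC ⇒ G = (-1/3, 4/3)
G = T + t·(C−T) with t = 4/3, so TG:GC = t:(1−t) = 4/3:-1/3

TG:GC = -4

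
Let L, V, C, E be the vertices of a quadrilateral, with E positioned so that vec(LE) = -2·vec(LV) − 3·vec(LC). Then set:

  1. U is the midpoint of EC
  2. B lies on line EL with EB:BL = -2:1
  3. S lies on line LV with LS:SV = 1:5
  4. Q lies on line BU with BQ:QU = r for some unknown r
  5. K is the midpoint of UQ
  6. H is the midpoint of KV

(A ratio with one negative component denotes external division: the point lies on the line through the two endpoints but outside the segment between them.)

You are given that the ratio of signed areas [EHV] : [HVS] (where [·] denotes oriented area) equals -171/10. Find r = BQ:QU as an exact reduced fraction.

r = 5/3

Work in coordinates with L = (0, 0), V = (1, 0), C = (0, 1), E = (-2, -3).
1. U is the midpoint of EC ⇒ U = (-1, -1)
2. B lies on line EL with EB:BL = -2:1 ⇒ B = (2, 3)
3. S lies on line LV with LS:SV = 1:5 ⇒ S = (1/6, 0)
4. With BQ:QU = r, write λ = r/(r+1) so Q = B + λ·(U−B); Q is affine-linear in λ
5. K is the midpoint of UQ ⇒ K is an affine combination of earlier points and hence also affine-linear in λ
6. H is the midpoint of KV ⇒ H is an affine combination of earlier points and hence also affine-linear in λ
Every point depending on Q is an affine combination of Q and λ-independent points, so each such coordinate is linear in λ; the λ² term in each signed area is a multiple of (U−B)×(U−B) = 0, so 2·[EHV] and 2·[HVS] are each linear in λ. Evaluating at λ=0 and λ=1:
  2·[EHV] = 3/4·λ − 9/4,   2·[HVS] = 5/6·λ − 5/12
So [EHV]:[HVS] = (3/4·λ − 9/4) / (5/6·λ − 5/12). Setting this equal to -171/10:
  3/4·λ − 9/4 = -171/10·(5/6·λ − 5/12)  ⇒  λ = 5/8
Then r = λ/(1−λ) = (5/8)/(3/8) = 5/3. Check: with r = 5/3, Q = (1/8, 1/2) and [EHV]:[HVS] = -171/10 as required.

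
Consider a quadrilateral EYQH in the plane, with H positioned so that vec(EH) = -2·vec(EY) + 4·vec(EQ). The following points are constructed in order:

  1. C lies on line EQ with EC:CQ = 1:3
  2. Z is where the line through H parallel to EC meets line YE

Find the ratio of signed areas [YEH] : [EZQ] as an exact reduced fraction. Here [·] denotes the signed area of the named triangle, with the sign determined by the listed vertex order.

Choose coordinates E = (0, 0), Y = (1, 0), Q = (0, 1), H = (-2, 4).
1. C lies on line EQ with EC:CQ = 1:3 ⇒ C = (0, 1/4)
2. Z is where the line through H parallel to EC meets line YE ⇒ Z = (-2, 0)
2·[YEH] = -4, 2·[EZQ] = -2
[YEH]:[EZQ] = -4:-2 = 2

[YEH]:[EZQ] = 2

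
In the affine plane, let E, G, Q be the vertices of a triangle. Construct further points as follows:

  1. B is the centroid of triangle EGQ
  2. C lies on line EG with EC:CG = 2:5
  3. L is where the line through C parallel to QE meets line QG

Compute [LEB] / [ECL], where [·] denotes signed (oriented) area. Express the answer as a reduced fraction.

[LEB]:[ECL] = 7/10

Work in coordinates with E = (0, 0), G = (1, 0), Q = (0, 1).
1. B is the centroid of triangle EGQ ⇒ B = (1/3, 1/3)
2. C lies on line EG with EC:CG = 2:5 ⇒ C = (2/7, 0)
3. L is where the line through C parallel to QE meets line QG ⇒ L = (2/7, 5/7)
2·[LEB] = 1/7, 2·[ECL] = 10/49
[LEB]:[ECL] = 1/7:10/49 = 7/10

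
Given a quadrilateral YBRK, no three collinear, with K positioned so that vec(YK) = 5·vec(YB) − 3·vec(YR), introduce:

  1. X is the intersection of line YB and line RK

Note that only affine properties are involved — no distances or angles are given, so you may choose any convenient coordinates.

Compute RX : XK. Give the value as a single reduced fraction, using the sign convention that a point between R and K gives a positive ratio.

Set Y = (0, 0), B = (1, 0), R = (0, 1), K = (5, -3); any affine frame gives the same invariant.
1. X is the intersection of line YB and line RK ⇒ X = (5/4, 0)
X = R + t·(K−R) with t = 1/4, so RX:XK = t:(1−t) = 1/4:3/4

RX:XK = 1/3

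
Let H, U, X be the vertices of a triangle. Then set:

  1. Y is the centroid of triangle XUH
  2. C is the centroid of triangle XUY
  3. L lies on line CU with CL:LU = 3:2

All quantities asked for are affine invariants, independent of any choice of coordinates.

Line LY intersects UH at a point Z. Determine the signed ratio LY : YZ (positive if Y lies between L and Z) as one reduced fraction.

Assign H = (0, 0), U = (1, 0), X = (0, 1) — the answer is frame-independent, so this choice is without loss of generality.
1. Y is the centroid of triangle XUH ⇒ Y = (1/3, 1/3)
2. C is the centroid of triangle XUY ⇒ C = (4/9, 4/9)
3. L lies on line CU with CL:LU = 3:2 ⇒ L = (7/9, 8/45)
line LY meets UH at Z = (9/7, 0)
Y = L + t·(Z−L) with t = -7/8, so LY:YZ = -7/8:15/8

LY:YZ = -7/15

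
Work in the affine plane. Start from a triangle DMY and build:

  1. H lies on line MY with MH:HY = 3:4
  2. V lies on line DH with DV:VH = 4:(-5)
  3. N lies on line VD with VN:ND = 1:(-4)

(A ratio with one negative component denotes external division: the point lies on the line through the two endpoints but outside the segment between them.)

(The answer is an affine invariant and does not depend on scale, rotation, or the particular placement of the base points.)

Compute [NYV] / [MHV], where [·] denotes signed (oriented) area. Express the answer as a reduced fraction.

[NYV]:[MHV] = -16/45

Set D = (0, 0), M = (1, 0), Y = (0, 1); any affine frame gives the same invariant.
1. H lies on line MY with MH:HY = 3:4 ⇒ H = (4/7, 3/7)
2. V lies on line DH with DV:VH = 4:(-5) ⇒ V = (-16/7, -12/7)
3. N lies on line VD with VN:ND = 1:(-4) ⇒ N = (-64/21, -16/7)
2·[NYV] = -16/21, 2·[MHV] = 15/7
[NYV]:[MHV] = -16/21:15/7 = -16/45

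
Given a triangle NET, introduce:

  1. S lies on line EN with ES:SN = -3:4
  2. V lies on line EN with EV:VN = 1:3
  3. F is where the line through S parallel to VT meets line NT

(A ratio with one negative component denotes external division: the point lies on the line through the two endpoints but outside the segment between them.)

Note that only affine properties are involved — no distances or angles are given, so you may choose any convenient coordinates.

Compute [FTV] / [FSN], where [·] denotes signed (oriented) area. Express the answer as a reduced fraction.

Assign N = (0, 0), E = (1, 0), T = (0, 1) — the answer is frame-independent, so this choice is without loss of generality.
1. S lies on line EN with ES:SN = -3:4 ⇒ S = (4, 0)
2. V lies on line EN with EV:VN = 1:3 ⇒ V = (3/4, 0)
3. F is where the line through S parallel to VT meets line NT ⇒ F = (0, 16/3)
2·[FTV] = 13/4, 2·[FSN] = -64/3
[FTV]:[FSN] = 13/4:-64/3 = -39/256

[FTV]:[FSN] = -39/256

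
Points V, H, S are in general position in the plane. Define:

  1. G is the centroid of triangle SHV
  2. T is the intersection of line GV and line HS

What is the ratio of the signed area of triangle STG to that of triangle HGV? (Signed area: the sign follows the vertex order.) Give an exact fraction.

[STG]:[HGV] = -1/2

Assign V = (0, 0), H = (1, 0), S = (0, 1) — the answer is frame-independent, so this choice is without loss of generality.
1. G is the centroid of triangle SHV ⇒ G = (1/3, 1/3)
2. T is the intersection of line GV and line HS ⇒ T = (1/2, 1/2)
2·[STG] = -1/6, 2·[HGV] = 1/3
[STG]:[HGV] = -1/6:1/3 = -1/2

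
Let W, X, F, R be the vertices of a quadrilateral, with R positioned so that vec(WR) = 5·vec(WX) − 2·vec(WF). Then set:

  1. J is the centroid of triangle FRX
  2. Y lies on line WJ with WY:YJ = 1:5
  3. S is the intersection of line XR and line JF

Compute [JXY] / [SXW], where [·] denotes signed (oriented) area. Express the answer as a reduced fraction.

Choose coordinates W = (0, 0), X = (1, 0), F = (0, 1), R = (5, -2).
1. J is the centroid of triangle FRX ⇒ J = (2, -1/3)
2. Y lies on line WJ with WY:YJ = 1:5 ⇒ Y = (1/3, -1/18)
3. S is the intersection of line XR and line JF ⇒ S = (3, -1)
2·[JXY] = 5/18, 2·[SXW] = 1
[JXY]:[SXW] = 5/18:1 = 5/18

[JXY]:[SXW] = 5/18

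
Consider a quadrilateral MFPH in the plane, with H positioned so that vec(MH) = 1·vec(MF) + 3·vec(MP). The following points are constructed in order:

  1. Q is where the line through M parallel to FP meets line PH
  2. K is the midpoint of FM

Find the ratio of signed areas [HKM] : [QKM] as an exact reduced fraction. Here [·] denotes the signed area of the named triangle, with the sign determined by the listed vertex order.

Set M = (0, 0), F = (1, 0), P = (0, 1), H = (1, 3); any affine frame gives the same invariant.
1. Q is where the line through M parallel to FP meets line PH ⇒ Q = (-1/3, 1/3)
2. K is the midpoint of FM ⇒ K = (1/2, 0)
2·[HKM] = -3/2, 2·[QKM] = -1/6
[HKM]:[QKM] = -3/2:-1/6 = 9

[HKM]:[QKM] = 9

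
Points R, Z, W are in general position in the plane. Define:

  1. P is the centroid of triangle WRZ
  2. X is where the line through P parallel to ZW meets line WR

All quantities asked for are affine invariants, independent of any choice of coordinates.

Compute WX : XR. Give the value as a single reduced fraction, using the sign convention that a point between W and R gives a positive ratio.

WX:XR = 1/2

Choose coordinates R = (0, 0), Z = (1, 0), W = (0, 1).
1. P is the centroid of triangle WRZ ⇒ P = (1/3, 1/3)
2. X is where the line through P parallel to ZW meets line WR ⇒ X = (0, 2/3)
X = W + t·(R−W) with t = 1/3, so WX:XR = t:(1−t) = 1/3:2/3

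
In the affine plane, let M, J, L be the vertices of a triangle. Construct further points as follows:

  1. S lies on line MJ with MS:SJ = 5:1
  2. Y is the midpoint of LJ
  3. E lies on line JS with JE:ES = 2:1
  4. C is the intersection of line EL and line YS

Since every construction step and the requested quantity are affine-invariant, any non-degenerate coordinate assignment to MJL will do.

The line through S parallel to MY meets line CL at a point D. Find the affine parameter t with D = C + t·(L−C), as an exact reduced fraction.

t = -5/17

Assign M = (0, 0), J = (1, 0), L = (0, 1) — the answer is frame-independent, so this choice is without loss of generality.
1. S lies on line MJ with MS:SJ = 5:1 ⇒ S = (5/6, 0)
2. Y is the midpoint of LJ ⇒ Y = (1/2, 1/2)
3. E lies on line JS with JE:ES = 2:1 ⇒ E = (8/9, 0)
4. C is the intersection of line EL and line YS ⇒ C = (2/3, 1/4)
through S parallel to MY: direction (1/2, 1/2); meets CL at D = (44/51, 1/34)
D = C + t·(L−C) with t = -5/17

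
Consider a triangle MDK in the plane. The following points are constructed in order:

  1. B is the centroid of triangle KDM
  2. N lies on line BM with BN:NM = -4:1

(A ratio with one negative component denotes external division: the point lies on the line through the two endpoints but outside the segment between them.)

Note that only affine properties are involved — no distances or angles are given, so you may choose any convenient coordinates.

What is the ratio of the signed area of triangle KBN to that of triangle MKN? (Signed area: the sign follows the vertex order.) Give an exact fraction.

Choose coordinates M = (0, 0), D = (1, 0), K = (0, 1).
1. B is the centroid of triangle KDM ⇒ B = (1/3, 1/3)
2. N lies on line BM with BN:NM = -4:1 ⇒ N = (-1/9, -1/9)
2·[KBN] = -4/9, 2·[MKN] = 1/9
[KBN]:[MKN] = -4/9:1/9 = -4

[KBN]:[MKN] = -4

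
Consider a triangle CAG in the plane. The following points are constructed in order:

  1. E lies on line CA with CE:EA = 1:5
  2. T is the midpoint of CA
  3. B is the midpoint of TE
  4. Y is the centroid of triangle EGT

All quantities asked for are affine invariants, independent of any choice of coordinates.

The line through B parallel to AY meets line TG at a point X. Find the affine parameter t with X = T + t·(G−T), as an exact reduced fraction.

Work in coordinates with C = (0, 0), A = (1, 0), G = (0, 1).
1. E lies on line CA with CE:EA = 1:5 ⇒ E = (1/6, 0)
2. T is the midpoint of CA ⇒ T = (1/2, 0)
3. B is the midpoint of TE ⇒ B = (1/3, 0)
4. Y is the centroid of triangle EGT ⇒ Y = (2/9, 1/3)
through B parallel to AY: direction (-7/9, 1/3); meets TG at X = (6/11, -1/11)
X = T + t·(G−T) with t = -1/11

t = -1/11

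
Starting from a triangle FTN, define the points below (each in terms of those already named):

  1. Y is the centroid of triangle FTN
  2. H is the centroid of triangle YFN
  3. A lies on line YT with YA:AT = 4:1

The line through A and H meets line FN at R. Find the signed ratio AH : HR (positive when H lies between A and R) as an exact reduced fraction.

AH:HR = 34/5

Set F = (0, 0), T = (1, 0), N = (0, 1); any affine frame gives the same invariant.
1. Y is the centroid of triangle FTN ⇒ Y = (1/3, 1/3)
2. H is the centroid of triangle YFN ⇒ H = (1/9, 4/9)
3. A lies on line YT with YA:AT = 4:1 ⇒ A = (13/15, 1/15)
line AH meets FN at R = (0, 1/2)
H = A + t·(R−A) with t = 34/39, so AH:HR = 34/39:5/39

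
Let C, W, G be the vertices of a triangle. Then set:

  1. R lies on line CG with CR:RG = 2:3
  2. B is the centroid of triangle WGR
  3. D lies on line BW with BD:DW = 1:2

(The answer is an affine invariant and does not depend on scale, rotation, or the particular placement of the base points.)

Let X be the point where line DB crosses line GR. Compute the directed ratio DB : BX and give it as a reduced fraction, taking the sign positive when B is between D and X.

DB:BX = 2/3

Assign C = (0, 0), W = (1, 0), G = (0, 1) — the answer is frame-independent, so this choice is without loss of generality.
1. R lies on line CG with CR:RG = 2:3 ⇒ R = (0, 2/5)
2. B is the centroid of triangle WGR ⇒ B = (1/3, 7/15)
3. D lies on line BW with BD:DW = 1:2 ⇒ D = (5/9, 14/45)
line DB meets GR at X = (0, 7/10)
B = D + t·(X−D) with t = 2/5, so DB:BX = 2/5:3/5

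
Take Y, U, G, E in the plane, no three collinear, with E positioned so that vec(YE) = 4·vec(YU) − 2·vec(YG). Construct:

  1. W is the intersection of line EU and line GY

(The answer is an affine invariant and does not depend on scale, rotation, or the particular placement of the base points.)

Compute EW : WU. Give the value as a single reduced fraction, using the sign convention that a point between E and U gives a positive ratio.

Set Y = (0, 0), U = (1, 0), G = (0, 1), E = (4, -2); any affine frame gives the same invariant.
1. W is the intersection of line EU and line GY ⇒ W = (0, 2/3)
W = E + t·(U−E) with t = 4/3, so EW:WU = t:(1−t) = 4/3:-1/3

EW:WU = -4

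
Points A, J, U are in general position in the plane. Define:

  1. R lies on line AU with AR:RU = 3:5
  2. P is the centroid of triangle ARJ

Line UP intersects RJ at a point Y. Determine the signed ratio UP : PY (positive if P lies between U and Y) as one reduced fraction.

Work in coordinates with A = (0, 0), J = (1, 0), U = (0, 1).
1. R lies on line AU with AR:RU = 3:5 ⇒ R = (0, 3/8)
2. P is the centroid of triangle ARJ ⇒ P = (1/3, 1/8)
line UP meets RJ at Y = (5/18, 13/48)
P = U + t·(Y−U) with t = 6/5, so UP:PY = 6/5:-1/5

UP:PY = -6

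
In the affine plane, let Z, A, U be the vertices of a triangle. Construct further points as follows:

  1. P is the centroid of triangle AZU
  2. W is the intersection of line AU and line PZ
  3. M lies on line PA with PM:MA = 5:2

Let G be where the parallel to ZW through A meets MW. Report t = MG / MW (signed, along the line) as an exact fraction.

Choose coordinates Z = (0, 0), A = (1, 0), U = (0, 1).
1. P is the centroid of triangle AZU ⇒ P = (1/3, 1/3)
2. W is the intersection of line AU and line PZ ⇒ W = (1/2, 1/2)
3. M lies on line PA with PM:MA = 5:2 ⇒ M = (17/21, 2/21)
through A parallel to ZW: direction (1/2, 1/2); meets MW at G = (14/15, -1/15)
G = M + t·(W−M) with t = -2/5

t = -2/5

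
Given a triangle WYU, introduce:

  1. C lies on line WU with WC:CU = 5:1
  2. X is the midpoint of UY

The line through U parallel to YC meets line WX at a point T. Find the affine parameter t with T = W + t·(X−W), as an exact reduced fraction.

t = 12/11

Work in coordinates with W = (0, 0), Y = (1, 0), U = (0, 1).
1. C lies on line WU with WC:CU = 5:1 ⇒ C = (0, 5/6)
2. X is the midpoint of UY ⇒ X = (1/2, 1/2)
through U parallel to YC: direction (-1, 5/6); meets WX at T = (6/11, 6/11)
T = W + t·(X−W) with t = 12/11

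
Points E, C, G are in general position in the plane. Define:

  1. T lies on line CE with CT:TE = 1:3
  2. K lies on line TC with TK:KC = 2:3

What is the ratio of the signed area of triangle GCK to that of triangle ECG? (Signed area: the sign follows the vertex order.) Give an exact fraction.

[GCK]:[ECG] = -3/20

Assign E = (0, 0), C = (1, 0), G = (0, 1) — the answer is frame-independent, so this choice is without loss of generality.
1. T lies on line CE with CT:TE = 1:3 ⇒ T = (3/4, 0)
2. K lies on line TC with TK:KC = 2:3 ⇒ K = (17/20, 0)
2·[GCK] = -3/20, 2·[ECG] = 1
[GCK]:[ECG] = -3/20:1 = -3/20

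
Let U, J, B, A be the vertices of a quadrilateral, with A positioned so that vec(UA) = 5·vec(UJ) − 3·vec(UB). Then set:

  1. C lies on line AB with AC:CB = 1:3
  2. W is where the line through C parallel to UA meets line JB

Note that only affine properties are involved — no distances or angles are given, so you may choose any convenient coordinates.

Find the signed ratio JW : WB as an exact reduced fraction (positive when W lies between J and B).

Set U = (0, 0), J = (1, 0), B = (0, 1), A = (5, -3); any affine frame gives the same invariant.
1. C lies on line AB with AC:CB = 1:3 ⇒ C = (15/4, -2)
2. W is where the line through C parallel to UA meets line JB ⇒ W = (15/8, -7/8)
W = J + t·(B−J) with t = -7/8, so JW:WB = t:(1−t) = -7/8:15/8

JW:WB = -7/15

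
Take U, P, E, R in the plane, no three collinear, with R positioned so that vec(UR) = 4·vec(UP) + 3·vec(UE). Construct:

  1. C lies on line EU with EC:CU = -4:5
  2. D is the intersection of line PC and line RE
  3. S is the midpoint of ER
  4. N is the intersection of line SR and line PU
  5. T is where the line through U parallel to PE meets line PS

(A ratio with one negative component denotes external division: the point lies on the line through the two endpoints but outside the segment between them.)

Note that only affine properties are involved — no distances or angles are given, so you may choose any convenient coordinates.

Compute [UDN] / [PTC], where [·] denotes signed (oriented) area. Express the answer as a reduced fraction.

Choose coordinates U = (0, 0), P = (1, 0), E = (0, 1), R = (4, 3).
1. C lies on line EU with EC:CU = -4:5 ⇒ C = (0, 5)
2. D is the intersection of line PC and line RE ⇒ D = (8/11, 15/11)
3. S is the midpoint of ER ⇒ S = (2, 2)
4. N is the intersection of line SR and line PU ⇒ N = (-2, 0)
5. T is where the line through U parallel to PE meets line PS ⇒ T = (2/3, -2/3)
2·[UDN] = 30/11, 2·[PTC] = -7/3
[UDN]:[PTC] = 30/11:-7/3 = -90/77

[UDN]:[PTC] = -90/77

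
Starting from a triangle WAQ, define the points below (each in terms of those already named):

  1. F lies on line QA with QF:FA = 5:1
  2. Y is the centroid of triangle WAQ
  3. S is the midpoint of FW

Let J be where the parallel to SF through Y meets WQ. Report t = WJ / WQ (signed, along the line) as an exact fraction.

t = 4/15

Assign W = (0, 0), A = (1, 0), Q = (0, 1) — the answer is frame-independent, so this choice is without loss of generality.
1. F lies on line QA with QF:FA = 5:1 ⇒ F = (5/6, 1/6)
2. Y is the centroid of triangle WAQ ⇒ Y = (1/3, 1/3)
3. S is the midpoint of FW ⇒ S = (5/12, 1/12)
through Y parallel to SF: direction (5/12, 1/12); meets WQ at J = (0, 4/15)
J = W + t·(Q−W) with t = 4/15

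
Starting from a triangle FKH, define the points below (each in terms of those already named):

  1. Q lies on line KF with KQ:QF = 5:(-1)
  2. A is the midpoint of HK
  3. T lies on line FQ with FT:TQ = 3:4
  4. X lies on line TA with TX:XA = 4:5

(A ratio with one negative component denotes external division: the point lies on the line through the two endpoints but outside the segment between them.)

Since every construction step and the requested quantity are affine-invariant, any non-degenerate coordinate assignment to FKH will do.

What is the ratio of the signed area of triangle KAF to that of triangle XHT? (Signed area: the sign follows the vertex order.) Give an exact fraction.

Work in coordinates with F = (0, 0), K = (1, 0), H = (0, 1).
1. Q lies on line KF with KQ:QF = 5:(-1) ⇒ Q = (-1/4, 0)
2. A is the midpoint of HK ⇒ A = (1/2, 1/2)
3. T lies on line FQ with FT:TQ = 3:4 ⇒ T = (-3/28, 0)
4. X lies on line TA with TX:XA = 4:5 ⇒ X = (41/252, 2/9)
2·[KAF] = 1/2, 2·[XHT] = 31/126
[KAF]:[XHT] = 1/2:31/126 = 63/31

[KAF]:[XHT] = 63/31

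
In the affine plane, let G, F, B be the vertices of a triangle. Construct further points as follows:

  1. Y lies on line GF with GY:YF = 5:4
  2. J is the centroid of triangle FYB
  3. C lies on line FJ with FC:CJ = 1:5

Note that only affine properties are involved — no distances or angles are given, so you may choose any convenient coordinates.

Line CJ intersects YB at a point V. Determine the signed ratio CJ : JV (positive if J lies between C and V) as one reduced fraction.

Set G = (0, 0), F = (1, 0), B = (0, 1); any affine frame gives the same invariant.
1. Y lies on line GF with GY:YF = 5:4 ⇒ Y = (5/9, 0)
2. J is the centroid of triangle FYB ⇒ J = (14/27, 1/3)
3. C lies on line FJ with FC:CJ = 1:5 ⇒ C = (149/162, 1/18)
line CJ meets YB at V = (5/18, 1/2)
J = C + t·(V−C) with t = 5/8, so CJ:JV = 5/8:3/8

CJ:JV = 5/3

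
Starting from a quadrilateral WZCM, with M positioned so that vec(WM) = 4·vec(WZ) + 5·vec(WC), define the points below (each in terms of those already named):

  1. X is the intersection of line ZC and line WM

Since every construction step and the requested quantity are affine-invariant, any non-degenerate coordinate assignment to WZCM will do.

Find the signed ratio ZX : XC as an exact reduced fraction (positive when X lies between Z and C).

Choose coordinates W = (0, 0), Z = (1, 0), C = (0, 1), M = (4, 5).
1. X is the intersection of line ZC and line WM ⇒ X = (4/9, 5/9)
X = Z + t·(C−Z) with t = 5/9, so ZX:XC = t:(1−t) = 5/9:4/9

ZX:XC = 5/4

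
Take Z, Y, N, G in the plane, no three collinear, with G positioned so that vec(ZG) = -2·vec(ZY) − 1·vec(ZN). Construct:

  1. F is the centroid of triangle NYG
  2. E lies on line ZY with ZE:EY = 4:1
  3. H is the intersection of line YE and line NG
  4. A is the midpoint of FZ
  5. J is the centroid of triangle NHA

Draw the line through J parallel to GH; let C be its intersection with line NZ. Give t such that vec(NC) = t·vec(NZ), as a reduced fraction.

Assign Z = (0, 0), Y = (1, 0), N = (0, 1), G = (-2, -1) — the answer is frame-independent, so this choice is without loss of generality.
1. F is the centroid of triangle NYG ⇒ F = (-1/3, 0)
2. E lies on line ZY with ZE:EY = 4:1 ⇒ E = (4/5, 0)
3. H is the intersection of line YE and line NG ⇒ H = (-1, 0)
4. A is the midpoint of FZ ⇒ A = (-1/6, 0)
5. J is the centroid of triangle NHA ⇒ J = (-7/18, 1/3)
through J parallel to GH: direction (1, 1); meets NZ at C = (0, 13/18)
C = N + t·(Z−N) with t = 5/18

t = 5/18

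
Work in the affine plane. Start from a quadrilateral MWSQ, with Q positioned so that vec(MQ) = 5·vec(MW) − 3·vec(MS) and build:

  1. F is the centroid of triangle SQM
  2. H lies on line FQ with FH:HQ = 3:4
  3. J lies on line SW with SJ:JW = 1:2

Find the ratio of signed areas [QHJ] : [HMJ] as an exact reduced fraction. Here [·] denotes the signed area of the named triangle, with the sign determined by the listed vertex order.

[QHJ]:[HMJ] = 16/55

Choose coordinates M = (0, 0), W = (1, 0), S = (0, 1), Q = (5, -3).
1. F is the centroid of triangle SQM ⇒ F = (5/3, -2/3)
2. H lies on line FQ with FH:HQ = 3:4 ⇒ H = (65/21, -5/3)
3. J lies on line SW with SJ:JW = 1:2 ⇒ J = (1/3, 2/3)
2·[QHJ] = -16/21, 2·[HMJ] = -55/21
[QHJ]:[HMJ] = -16/21:-55/21 = 16/55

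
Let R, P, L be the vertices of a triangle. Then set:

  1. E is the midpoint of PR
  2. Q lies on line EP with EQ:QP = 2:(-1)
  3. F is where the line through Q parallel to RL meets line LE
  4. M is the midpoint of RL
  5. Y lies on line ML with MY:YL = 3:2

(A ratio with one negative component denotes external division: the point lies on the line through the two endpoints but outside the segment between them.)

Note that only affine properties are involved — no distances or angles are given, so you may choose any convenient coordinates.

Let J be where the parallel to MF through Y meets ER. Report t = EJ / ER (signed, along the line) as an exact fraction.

t = 1/25

Choose coordinates R = (0, 0), P = (1, 0), L = (0, 1).
1. E is the midpoint of PR ⇒ E = (1/2, 0)
2. Q lies on line EP with EQ:QP = 2:(-1) ⇒ Q = (3/2, 0)
3. F is where the line through Q parallel to RL meets line LE ⇒ F = (3/2, -2)
4. M is the midpoint of RL ⇒ M = (0, 1/2)
5. Y lies on line ML with MY:YL = 3:2 ⇒ Y = (0, 4/5)
through Y parallel to MF: direction (3/2, -5/2); meets ER at J = (12/25, 0)
J = E + t·(R−E) with t = 1/25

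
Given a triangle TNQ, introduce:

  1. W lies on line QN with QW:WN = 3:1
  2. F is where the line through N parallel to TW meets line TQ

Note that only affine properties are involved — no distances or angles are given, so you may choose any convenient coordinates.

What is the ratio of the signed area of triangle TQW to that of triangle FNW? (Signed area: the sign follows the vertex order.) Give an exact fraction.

[TQW]:[FNW] = -9/4

Choose coordinates T = (0, 0), N = (1, 0), Q = (0, 1).
1. W lies on line QN with QW:WN = 3:1 ⇒ W = (3/4, 1/4)
2. F is where the line through N parallel to TW meets line TQ ⇒ F = (0, -1/3)
2·[TQW] = -3/4, 2·[FNW] = 1/3
[TQW]:[FNW] = -3/4:1/3 = -9/4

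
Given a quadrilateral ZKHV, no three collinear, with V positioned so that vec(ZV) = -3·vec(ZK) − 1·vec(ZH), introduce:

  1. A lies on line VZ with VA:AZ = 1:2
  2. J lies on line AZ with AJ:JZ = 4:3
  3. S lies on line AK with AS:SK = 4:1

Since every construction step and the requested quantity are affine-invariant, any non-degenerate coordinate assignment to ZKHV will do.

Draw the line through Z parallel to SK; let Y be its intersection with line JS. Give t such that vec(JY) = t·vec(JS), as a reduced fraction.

t = -3/4

Work in coordinates with Z = (0, 0), K = (1, 0), H = (0, 1), V = (-3, -1).
1. A lies on line VZ with VA:AZ = 1:2 ⇒ A = (-2, -2/3)
2. J lies on line AZ with AJ:JZ = 4:3 ⇒ J = (-6/7, -2/7)
3. S lies on line AK with AS:SK = 4:1 ⇒ S = (2/5, -2/15)
through Z parallel to SK: direction (3/5, 2/15); meets JS at Y = (-9/5, -2/5)
Y = J + t·(S−J) with t = -3/4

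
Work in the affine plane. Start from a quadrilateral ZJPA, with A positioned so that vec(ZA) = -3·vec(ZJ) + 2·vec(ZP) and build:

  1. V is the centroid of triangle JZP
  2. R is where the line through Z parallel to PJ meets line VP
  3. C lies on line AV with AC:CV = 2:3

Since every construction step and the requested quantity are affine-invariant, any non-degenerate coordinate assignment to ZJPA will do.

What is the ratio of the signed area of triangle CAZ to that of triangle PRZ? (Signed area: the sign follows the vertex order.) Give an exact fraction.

[CAZ]:[PRZ] = -2/3

Set Z = (0, 0), J = (1, 0), P = (0, 1), A = (-3, 2); any affine frame gives the same invariant.
1. V is the centroid of triangle JZP ⇒ V = (1/3, 1/3)
2. R is where the line through Z parallel to PJ meets line VP ⇒ R = (1, -1)
3. C lies on line AV with AC:CV = 2:3 ⇒ C = (-5/3, 4/3)
2·[CAZ] = 2/3, 2·[PRZ] = -1
[CAZ]:[PRZ] = 2/3:-1 = -2/3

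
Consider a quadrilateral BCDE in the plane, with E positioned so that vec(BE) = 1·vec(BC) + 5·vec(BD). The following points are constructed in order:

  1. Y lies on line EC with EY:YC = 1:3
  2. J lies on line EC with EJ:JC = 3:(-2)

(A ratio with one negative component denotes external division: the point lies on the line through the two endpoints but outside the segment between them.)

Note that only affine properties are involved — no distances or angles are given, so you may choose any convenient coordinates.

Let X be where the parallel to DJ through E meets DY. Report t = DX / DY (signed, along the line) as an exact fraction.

t = 12/11

Work in coordinates with B = (0, 0), C = (1, 0), D = (0, 1), E = (1, 5).
1. Y lies on line EC with EY:YC = 1:3 ⇒ Y = (1, 15/4)
2. J lies on line EC with EJ:JC = 3:(-2) ⇒ J = (1, -10)
through E parallel to DJ: direction (1, -11); meets DY at X = (12/11, 4)
X = D + t·(Y−D) with t = 12/11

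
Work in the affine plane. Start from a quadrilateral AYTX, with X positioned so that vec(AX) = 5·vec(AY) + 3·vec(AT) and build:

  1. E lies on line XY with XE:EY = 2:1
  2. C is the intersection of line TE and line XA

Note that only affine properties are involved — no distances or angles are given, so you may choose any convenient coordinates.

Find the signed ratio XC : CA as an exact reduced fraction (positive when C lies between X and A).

XC:CA = 2

Set A = (0, 0), Y = (1, 0), T = (0, 1), X = (5, 3); any affine frame gives the same invariant.
1. E lies on line XY with XE:EY = 2:1 ⇒ E = (7/3, 1)
2. C is the intersection of line TE and line XA ⇒ C = (5/3, 1)
C = X + t·(A−X) with t = 2/3, so XC:CA = t:(1−t) = 2/3:1/3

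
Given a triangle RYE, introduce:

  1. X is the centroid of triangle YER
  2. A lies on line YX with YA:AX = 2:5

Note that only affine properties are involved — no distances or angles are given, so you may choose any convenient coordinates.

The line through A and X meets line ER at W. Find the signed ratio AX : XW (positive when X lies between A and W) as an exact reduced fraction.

Choose coordinates R = (0, 0), Y = (1, 0), E = (0, 1).
1. X is the centroid of triangle YER ⇒ X = (1/3, 1/3)
2. A lies on line YX with YA:AX = 2:5 ⇒ A = (17/21, 2/21)
line AX meets ER at W = (0, 1/2)
X = A + t·(W−A) with t = 10/17, so AX:XW = 10/17:7/17

AX:XW = 10/7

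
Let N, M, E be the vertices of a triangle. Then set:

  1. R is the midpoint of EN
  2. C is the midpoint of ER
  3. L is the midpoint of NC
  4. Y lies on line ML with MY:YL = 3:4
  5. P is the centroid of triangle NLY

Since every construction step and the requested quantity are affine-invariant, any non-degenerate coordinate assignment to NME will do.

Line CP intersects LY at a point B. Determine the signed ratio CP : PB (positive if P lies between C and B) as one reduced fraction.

Work in coordinates with N = (0, 0), M = (1, 0), E = (0, 1).
1. R is the midpoint of EN ⇒ R = (0, 1/2)
2. C is the midpoint of ER ⇒ C = (0, 3/4)
3. L is the midpoint of NC ⇒ L = (0, 3/8)
4. Y lies on line ML with MY:YL = 3:4 ⇒ Y = (4/7, 9/56)
5. P is the centroid of triangle NLY ⇒ P = (4/21, 5/28)
line CP meets LY at B = (1/7, 9/28)
P = C + t·(B−C) with t = 4/3, so CP:PB = 4/3:-1/3

CP:PB = -4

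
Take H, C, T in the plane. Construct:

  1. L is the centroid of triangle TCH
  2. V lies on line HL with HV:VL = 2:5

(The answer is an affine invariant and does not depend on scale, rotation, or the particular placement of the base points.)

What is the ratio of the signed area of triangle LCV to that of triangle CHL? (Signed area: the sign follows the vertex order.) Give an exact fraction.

[LCV]:[CHL] = 5/7

Set H = (0, 0), C = (1, 0), T = (0, 1); any affine frame gives the same invariant.
1. L is the centroid of triangle TCH ⇒ L = (1/3, 1/3)
2. V lies on line HL with HV:VL = 2:5 ⇒ V = (2/21, 2/21)
2·[LCV] = -5/21, 2·[CHL] = -1/3
[LCV]:[CHL] = -5/21:-1/3 = 5/7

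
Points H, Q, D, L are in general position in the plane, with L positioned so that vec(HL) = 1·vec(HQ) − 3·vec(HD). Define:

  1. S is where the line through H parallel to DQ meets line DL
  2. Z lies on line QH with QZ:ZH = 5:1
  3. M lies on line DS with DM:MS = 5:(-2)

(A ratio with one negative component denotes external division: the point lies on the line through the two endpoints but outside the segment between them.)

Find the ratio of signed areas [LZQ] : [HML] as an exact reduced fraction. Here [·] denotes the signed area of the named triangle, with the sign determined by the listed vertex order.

Choose coordinates H = (0, 0), Q = (1, 0), D = (0, 1), L = (1, -3).
1. S is where the line through H parallel to DQ meets line DL ⇒ S = (1/3, -1/3)
2. Z lies on line QH with QZ:ZH = 5:1 ⇒ Z = (1/6, 0)
3. M lies on line DS with DM:MS = 5:(-2) ⇒ M = (5/9, -11/9)
2·[LZQ] = -5/2, 2·[HML] = -4/9
[LZQ]:[HML] = -5/2:-4/9 = 45/8

[LZQ]:[HML] = 45/8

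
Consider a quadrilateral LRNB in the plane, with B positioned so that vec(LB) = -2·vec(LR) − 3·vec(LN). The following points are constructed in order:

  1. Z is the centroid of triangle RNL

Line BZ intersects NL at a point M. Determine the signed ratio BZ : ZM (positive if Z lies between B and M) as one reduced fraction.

BZ:ZM = -7

Work in coordinates with L = (0, 0), R = (1, 0), N = (0, 1), B = (-2, -3).
1. Z is the centroid of triangle RNL ⇒ Z = (1/3, 1/3)
line BZ meets NL at M = (0, -1/7)
Z = B + t·(M−B) with t = 7/6, so BZ:ZM = 7/6:-1/6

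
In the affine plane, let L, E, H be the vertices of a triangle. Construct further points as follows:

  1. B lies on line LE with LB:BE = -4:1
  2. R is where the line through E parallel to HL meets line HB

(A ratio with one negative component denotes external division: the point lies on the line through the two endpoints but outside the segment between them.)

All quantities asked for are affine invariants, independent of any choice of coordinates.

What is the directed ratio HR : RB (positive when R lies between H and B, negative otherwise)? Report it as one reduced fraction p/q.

Assign L = (0, 0), E = (1, 0), H = (0, 1) — the answer is frame-independent, so this choice is without loss of generality.
1. B lies on line LE with LB:BE = -4:1 ⇒ B = (4/3, 0)
2. R is where the line through E parallel to HL meets line HB ⇒ R = (1, 1/4)
R = H + t·(B−H) with t = 3/4, so HR:RB = t:(1−t) = 3/4:1/4

HR:RB = 3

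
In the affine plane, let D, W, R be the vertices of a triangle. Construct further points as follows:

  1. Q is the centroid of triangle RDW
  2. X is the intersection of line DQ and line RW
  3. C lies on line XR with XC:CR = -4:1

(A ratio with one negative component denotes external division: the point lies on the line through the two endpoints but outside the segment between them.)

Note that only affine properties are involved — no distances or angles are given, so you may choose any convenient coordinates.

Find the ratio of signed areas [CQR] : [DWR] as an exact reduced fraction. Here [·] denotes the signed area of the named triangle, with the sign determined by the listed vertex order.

Set D = (0, 0), W = (1, 0), R = (0, 1); any affine frame gives the same invariant.
1. Q is the centroid of triangle RDW ⇒ Q = (1/3, 1/3)
2. X is the intersection of line DQ and line RW ⇒ X = (1/2, 1/2)
3. C lies on line XR with XC:CR = -4:1 ⇒ C = (-1/6, 7/6)
2·[CQR] = 1/18, 2·[DWR] = 1
[CQR]:[DWR] = 1/18:1 = 1/18

[CQR]:[DWR] = 1/18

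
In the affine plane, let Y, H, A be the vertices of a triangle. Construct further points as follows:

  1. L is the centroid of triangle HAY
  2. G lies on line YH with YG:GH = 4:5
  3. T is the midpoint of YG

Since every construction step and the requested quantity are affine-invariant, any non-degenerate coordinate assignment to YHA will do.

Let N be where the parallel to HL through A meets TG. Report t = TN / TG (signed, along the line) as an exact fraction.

Choose coordinates Y = (0, 0), H = (1, 0), A = (0, 1).
1. L is the centroid of triangle HAY ⇒ L = (1/3, 1/3)
2. G lies on line YH with YG:GH = 4:5 ⇒ G = (4/9, 0)
3. T is the midpoint of YG ⇒ T = (2/9, 0)
through A parallel to HL: direction (-2/3, 1/3); meets TG at N = (2, 0)
N = T + t·(G−T) with t = 8

t = 8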